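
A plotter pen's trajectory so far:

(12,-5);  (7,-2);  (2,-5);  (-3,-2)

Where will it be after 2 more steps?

(-13,-2)

First: linear, -5 per step → -13 at step 5.
Second: cycles through -5, -2 every 2 steps. Step 5 lands at position 1 of the cycle → -2.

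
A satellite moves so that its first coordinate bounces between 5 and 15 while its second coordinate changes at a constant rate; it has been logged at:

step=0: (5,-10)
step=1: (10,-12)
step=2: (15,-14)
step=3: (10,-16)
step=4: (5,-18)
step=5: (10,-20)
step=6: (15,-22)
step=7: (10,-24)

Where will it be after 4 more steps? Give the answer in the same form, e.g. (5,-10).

(10,-32)

The first coordinate travels 5 per step and bounces off the walls at 5 and 15.
  step 8: 10 → 5
  step 9: 5 → 10
  step 10: 10 → 15
  step 11: 15 → 10
The second coordinate changes by -2 each step: at step 11 it is -32.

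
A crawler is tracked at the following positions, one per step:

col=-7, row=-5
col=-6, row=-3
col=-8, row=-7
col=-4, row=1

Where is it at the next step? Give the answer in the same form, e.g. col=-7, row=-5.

col=-12, row=-15

The jumps are (+1,+2), (-2,-4), (+4,+8) — a geometric progression with ratio -2.
step 4: col=-4, row=1 + (-8,-16) → col=-12, row=-15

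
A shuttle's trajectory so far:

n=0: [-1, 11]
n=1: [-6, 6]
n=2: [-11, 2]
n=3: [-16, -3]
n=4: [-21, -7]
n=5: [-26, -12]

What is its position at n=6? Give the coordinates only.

Differencing gives [-5, -5], [-5, -4], [-5, -5], [-5, -4], [-5, -5]. This is the pattern [-5, -5], [-5, -4] repeated.
step 6: apply [-5, -4] → [-31, -16]

[-31, -16]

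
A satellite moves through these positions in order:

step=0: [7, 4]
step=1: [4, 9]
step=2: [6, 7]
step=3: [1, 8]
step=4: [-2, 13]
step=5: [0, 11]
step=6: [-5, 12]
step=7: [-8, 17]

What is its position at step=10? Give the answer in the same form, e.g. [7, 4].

Step-to-step displacements: [-3, +5], [+2, -2], [-5, +1], [-3, +5], [+2, -2], [-5, +1], [-3, +5] — a repeating cycle of length 3.
step 8: apply [+2, -2] → [-6, 15]
step 9: apply [-5, +1] → [-11, 16]
step 10: apply [-3, +5] → [-14, 21]

[-14, 21]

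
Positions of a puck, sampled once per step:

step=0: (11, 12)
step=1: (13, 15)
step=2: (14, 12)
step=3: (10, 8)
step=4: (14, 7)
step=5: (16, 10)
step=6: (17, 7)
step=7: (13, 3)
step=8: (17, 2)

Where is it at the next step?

(19, 5)

Step-to-step displacements: (+2, +3), (+1, -3), (-4, -4), (+4, -1), (+2, +3), (+1, -3), (-4, -4), (+4, -1) — a repeating cycle of length 4.
step 9: apply (+2, +3) → (19, 5)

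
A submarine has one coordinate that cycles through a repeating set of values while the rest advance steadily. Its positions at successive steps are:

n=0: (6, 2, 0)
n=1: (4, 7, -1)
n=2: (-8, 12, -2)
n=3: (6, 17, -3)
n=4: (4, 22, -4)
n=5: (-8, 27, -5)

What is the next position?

The first coordinate repeats the cycle [6, 4, -8] with period 3; step 6 mod 3 = 0, giving 6.
The second coordinate changes by +5 each step, so at step 6 it is 2 + 6·(5) = 32.
The third coordinate changes by -1 each step, so at step 6 it is 0 + 6·(-1) = -6.

(6, 32, -6)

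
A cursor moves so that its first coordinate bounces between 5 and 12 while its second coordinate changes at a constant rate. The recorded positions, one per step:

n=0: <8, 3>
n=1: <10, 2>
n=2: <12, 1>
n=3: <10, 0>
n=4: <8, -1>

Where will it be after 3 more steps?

<8, -4>

The first coordinate travels 2 per step and bounces off the walls at 5 and 12.
  step 5: 8 → 6
  step 6: 6 → 6
  step 7: 6 → 8
The second coordinate changes by -1 each step: at step 7 it is -4.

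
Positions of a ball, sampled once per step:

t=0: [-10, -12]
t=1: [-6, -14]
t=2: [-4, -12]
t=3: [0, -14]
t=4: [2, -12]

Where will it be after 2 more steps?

Step-to-step displacements: [+4, -2], [+2, +2], [+4, -2], [+2, +2] — a repeating cycle of length 2.
step 5: apply [+4, -2] → [6, -14]
step 6: apply [+2, +2] → [8, -12]

[8, -12]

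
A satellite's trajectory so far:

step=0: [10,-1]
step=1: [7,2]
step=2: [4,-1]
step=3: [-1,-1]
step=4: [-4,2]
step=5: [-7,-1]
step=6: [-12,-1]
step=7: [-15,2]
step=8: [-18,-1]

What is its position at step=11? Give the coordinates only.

Differencing gives [-3,+3], [-3,-3], [-5,+0], [-3,+3], [-3,-3], [-5,+0], [-3,+3], [-3,-3]. This is the pattern [-3,+3], [-3,-3], [-5,+0] repeated.
step 9: apply [-5,+0] → [-23,-1]
step 10: apply [-3,+3] → [-26,2]
step 11: apply [-3,-3] → [-29,-1]

[-29,-1]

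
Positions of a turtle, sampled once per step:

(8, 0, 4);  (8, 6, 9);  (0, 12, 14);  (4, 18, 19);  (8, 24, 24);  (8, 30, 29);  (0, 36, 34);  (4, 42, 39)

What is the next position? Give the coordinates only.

(8, 48, 44)

The first coordinate repeats the cycle [8, 8, 0, 4] with period 4; step 8 mod 4 = 0, giving 8.
The second coordinate changes by +6 each step, so at step 8 it is 0 + 8·(6) = 48.
The third coordinate changes by +5 each step, so at step 8 it is 4 + 8·(5) = 44.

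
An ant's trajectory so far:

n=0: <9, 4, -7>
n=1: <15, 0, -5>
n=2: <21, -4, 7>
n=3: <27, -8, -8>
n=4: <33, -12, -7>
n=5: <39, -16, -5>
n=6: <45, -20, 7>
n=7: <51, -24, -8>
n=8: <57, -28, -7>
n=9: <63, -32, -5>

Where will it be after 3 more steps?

The first coordinate changes by +6 each step, so at step 12 it is 9 + 12·(6) = 81.
The second coordinate changes by -4 each step, so at step 12 it is 4 + 12·(-4) = -44.
The third coordinate repeats the cycle [-7, -5, 7, -8] with period 4; step 12 mod 4 = 0, giving -7.

<81, -44, -7>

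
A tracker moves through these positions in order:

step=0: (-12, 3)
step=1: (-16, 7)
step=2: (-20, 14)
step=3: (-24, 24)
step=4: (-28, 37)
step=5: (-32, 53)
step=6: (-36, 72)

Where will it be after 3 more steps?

Taking differences between consecutive positions: (-4, +4), (-4, +7), (-4, +10), (-4, +13), (-4, +16), (-4, +19). These grow by (+0, +3) each step.
step 7: (-36, 72) + (-4, +22) → (-40, 94)
step 8: (-40, 94) + (-4, +25) → (-44, 119)
step 9: (-44, 119) + (-4, +28) → (-48, 147)

(-48, 147)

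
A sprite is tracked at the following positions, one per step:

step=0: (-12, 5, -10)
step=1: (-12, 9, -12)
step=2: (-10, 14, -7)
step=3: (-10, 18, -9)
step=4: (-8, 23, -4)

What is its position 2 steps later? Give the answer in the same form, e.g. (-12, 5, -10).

Step-to-step displacements: (+0, +4, -2), (+2, +5, +5), (+0, +4, -2), (+2, +5, +5) — a repeating cycle of length 2.
step 5: apply (+0, +4, -2) → (-8, 27, -6)
step 6: apply (+2, +5, +5) → (-6, 32, -1)

(-6, 32, -1)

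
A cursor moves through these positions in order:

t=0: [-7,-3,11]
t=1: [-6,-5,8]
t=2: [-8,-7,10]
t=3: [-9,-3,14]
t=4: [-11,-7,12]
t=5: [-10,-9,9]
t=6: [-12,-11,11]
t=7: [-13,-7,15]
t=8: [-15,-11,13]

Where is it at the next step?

The moves between consecutive positions are [+1,-2,-3], [-2,-2,+2], [-1,+4,+4], [-2,-4,-2], [+1,-2,-3], [-2,-2,+2], [-1,+4,+4], [-2,-4,-2]; they repeat the 4-cycle [[+1,-2,-3], [-2,-2,+2], [-1,+4,+4], [-2,-4,-2]].
step 9: apply [+1,-2,-3] → [-14,-13,10]

[-14,-13,10]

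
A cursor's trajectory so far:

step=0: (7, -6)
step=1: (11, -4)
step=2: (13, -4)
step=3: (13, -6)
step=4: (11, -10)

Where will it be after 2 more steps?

(1, -24)

First differences are (+4, +2), (+2, +0), (+0, -2), (-2, -4); their common second difference is (-2, -2) (constant acceleration).
step 5: (11, -10) + (-4, -6) → (7, -16)
step 6: (7, -16) + (-6, -8) → (1, -24)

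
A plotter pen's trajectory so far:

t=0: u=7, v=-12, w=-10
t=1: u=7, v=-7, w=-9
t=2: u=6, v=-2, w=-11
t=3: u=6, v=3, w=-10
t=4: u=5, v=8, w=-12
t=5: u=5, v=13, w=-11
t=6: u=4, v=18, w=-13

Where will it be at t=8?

u=3, v=28, w=-14

The moves between consecutive positions are (+0, +5, +1), (-1, +5, -2), (+0, +5, +1), (-1, +5, -2), (+0, +5, +1), (-1, +5, -2); they repeat the 2-cycle [(+0, +5, +1), (-1, +5, -2)].
step 7: apply (+0, +5, +1) → u=4, v=23, w=-12
step 8: apply (-1, +5, -2) → u=3, v=28, w=-14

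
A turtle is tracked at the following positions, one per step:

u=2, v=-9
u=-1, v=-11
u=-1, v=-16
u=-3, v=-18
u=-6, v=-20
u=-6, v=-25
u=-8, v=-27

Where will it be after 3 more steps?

Step-to-step displacements: (-3, -2), (+0, -5), (-2, -2), (-3, -2), (+0, -5), (-2, -2) — a repeating cycle of length 3.
step 7: apply (-3, -2) → u=-11, v=-29
step 8: apply (+0, -5) → u=-11, v=-34
step 9: apply (-2, -2) → u=-13, v=-36

u=-13, v=-36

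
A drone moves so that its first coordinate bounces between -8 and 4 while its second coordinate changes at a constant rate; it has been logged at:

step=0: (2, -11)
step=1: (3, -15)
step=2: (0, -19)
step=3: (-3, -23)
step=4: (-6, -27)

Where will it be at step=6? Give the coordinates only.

The first coordinate travels 3 per step and bounces off the walls at -8 and 4.
  step 5: -6 → -7
  step 6: -7 → -4
The second coordinate changes by -4 each step: at step 6 it is -35.

(-4, -35)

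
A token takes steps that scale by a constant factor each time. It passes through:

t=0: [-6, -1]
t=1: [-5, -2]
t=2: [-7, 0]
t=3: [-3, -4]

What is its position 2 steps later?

Step-to-step displacements: [+1, -1], [-2, +2], [+4, -4]; each is -2× the previous.
step 4: [-3, -4] + [-8, +8] → [-11, 4]
step 5: [-11, 4] + [+16, -16] → [5, -12]

[5, -12]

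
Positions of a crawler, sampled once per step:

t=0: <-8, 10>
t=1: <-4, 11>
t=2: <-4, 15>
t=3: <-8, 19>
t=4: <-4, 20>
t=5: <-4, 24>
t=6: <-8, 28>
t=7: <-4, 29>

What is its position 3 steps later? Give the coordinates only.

Differencing gives <+4, +1>, <+0, +4>, <-4, +4>, <+4, +1>, <+0, +4>, <-4, +4>, <+4, +1>. This is the pattern <+4, +1>, <+0, +4>, <-4, +4> repeated.
step 8: apply <+0, +4> → <-4, 33>
step 9: apply <-4, +4> → <-8, 37>
step 10: apply <+4, +1> → <-4, 38>

<-4, 38>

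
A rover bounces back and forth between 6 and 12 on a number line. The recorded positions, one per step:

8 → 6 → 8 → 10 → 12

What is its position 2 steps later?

8

The value travels 2 per step and bounces off the walls at 6 and 12.
  step 5: 12 → 10
  step 6: 10 → 8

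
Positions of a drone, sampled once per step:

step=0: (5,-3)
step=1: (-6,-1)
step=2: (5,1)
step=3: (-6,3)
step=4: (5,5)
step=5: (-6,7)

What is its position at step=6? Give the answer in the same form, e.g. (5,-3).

(5,9)

The first coordinate repeats the cycle [5, -6] with period 2; step 6 mod 2 = 0, giving 5.
The second coordinate changes by +2 each step, so at step 6 it is -3 + 6·(2) = 9.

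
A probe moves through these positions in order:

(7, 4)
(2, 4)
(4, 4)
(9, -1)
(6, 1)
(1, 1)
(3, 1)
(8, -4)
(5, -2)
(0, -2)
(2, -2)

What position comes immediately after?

(7, -7)

Step-to-step displacements: (-5, +0), (+2, +0), (+5, -5), (-3, +2), (-5, +0), (+2, +0), (+5, -5), (-3, +2), (-5, +0), (+2, +0) — a repeating cycle of length 4.
step 11: apply (+5, -5) → (7, -7)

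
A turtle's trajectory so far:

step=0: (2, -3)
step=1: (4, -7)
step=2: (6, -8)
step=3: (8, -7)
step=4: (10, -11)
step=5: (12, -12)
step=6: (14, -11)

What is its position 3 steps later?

The moves between consecutive positions are (+2, -4), (+2, -1), (+2, +1), (+2, -4), (+2, -1), (+2, +1); they repeat the 3-cycle [(+2, -4), (+2, -1), (+2, +1)].
step 7: apply (+2, -4) → (16, -15)
step 8: apply (+2, -1) → (18, -16)
step 9: apply (+2, +1) → (20, -15)

(20, -15)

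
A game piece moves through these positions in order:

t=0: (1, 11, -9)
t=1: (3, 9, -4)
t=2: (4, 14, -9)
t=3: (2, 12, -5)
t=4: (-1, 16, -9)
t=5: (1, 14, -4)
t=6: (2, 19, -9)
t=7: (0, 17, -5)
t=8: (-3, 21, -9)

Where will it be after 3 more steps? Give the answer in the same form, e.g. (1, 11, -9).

(-2, 22, -5)

Step-to-step displacements: (+2, -2, +5), (+1, +5, -5), (-2, -2, +4), (-3, +4, -4), (+2, -2, +5), (+1, +5, -5), (-2, -2, +4), (-3, +4, -4) — a repeating cycle of length 4.
step 9: apply (+2, -2, +5) → (-1, 19, -4)
step 10: apply (+1, +5, -5) → (0, 24, -9)
step 11: apply (-2, -2, +4) → (-2, 22, -5)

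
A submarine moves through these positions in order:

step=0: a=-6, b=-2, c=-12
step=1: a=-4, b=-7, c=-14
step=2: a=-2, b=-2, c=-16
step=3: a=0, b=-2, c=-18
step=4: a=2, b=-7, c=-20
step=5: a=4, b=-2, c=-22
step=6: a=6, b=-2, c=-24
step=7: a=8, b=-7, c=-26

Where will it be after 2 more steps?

a=12, b=-2, c=-30

A: linear, +2 per step → 12 at step 9.
B: cycles through -2, -7, -2 every 3 steps. Step 9 lands at position 0 of the cycle → -2.
C: linear, -2 per step → -30 at step 9.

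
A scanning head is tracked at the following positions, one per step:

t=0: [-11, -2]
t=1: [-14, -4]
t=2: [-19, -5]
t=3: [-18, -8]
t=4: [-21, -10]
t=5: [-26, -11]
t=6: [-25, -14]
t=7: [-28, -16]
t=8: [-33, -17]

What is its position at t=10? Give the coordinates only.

The moves between consecutive positions are [-3, -2], [-5, -1], [+1, -3], [-3, -2], [-5, -1], [+1, -3], [-3, -2], [-5, -1]; they repeat the 3-cycle [[-3, -2], [-5, -1], [+1, -3]].
step 9: apply [+1, -3] → [-32, -20]
step 10: apply [-3, -2] → [-35, -22]

[-35, -22]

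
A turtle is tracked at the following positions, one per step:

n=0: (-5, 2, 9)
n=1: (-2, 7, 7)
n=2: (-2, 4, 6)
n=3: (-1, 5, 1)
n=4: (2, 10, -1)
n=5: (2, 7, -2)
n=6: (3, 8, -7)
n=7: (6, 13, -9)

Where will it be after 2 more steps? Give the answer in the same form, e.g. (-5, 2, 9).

(7, 11, -15)

Differencing gives (+3, +5, -2), (+0, -3, -1), (+1, +1, -5), (+3, +5, -2), (+0, -3, -1), (+1, +1, -5), (+3, +5, -2). This is the pattern (+3, +5, -2), (+0, -3, -1), (+1, +1, -5) repeated.
step 8: apply (+0, -3, -1) → (6, 10, -10)
step 9: apply (+1, +1, -5) → (7, 11, -15)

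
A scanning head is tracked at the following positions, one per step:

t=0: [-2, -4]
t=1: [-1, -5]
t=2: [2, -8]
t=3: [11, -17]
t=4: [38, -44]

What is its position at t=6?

The jumps are [+1, -1], [+3, -3], [+9, -9], [+27, -27] — a geometric progression with ratio 3.
step 5: [38, -44] + [+81, -81] → [119, -125]
step 6: [119, -125] + [+243, -243] → [362, -368]

[362, -368]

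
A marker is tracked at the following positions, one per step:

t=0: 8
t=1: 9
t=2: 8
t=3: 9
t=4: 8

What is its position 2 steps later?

Step-to-step displacements: +1, -1, +1, -1; each is -1× the previous.
step 5: 8 + 1 → 9
step 6: 9 − 1 → 8

8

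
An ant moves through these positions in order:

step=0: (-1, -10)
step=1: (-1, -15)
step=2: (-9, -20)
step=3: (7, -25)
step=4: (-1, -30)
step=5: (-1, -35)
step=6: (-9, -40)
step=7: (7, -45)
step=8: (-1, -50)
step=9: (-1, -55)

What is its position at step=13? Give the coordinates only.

(-1, -75)

The first coordinate repeats the cycle [-1, -1, -9, 7] with period 4; step 13 mod 4 = 1, giving -1.
The second coordinate changes by -5 each step, so at step 13 it is -10 + 13·(-5) = -75.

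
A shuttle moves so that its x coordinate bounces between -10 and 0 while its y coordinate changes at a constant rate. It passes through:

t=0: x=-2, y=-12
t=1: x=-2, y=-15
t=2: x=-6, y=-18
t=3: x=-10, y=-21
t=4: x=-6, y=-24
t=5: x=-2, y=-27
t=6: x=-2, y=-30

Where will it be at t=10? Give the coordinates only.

The x coordinate reflects between -10 and 0, moving 4 per step.
  step 7: -2 → -6
  step 8: -6 → -10
  step 9: -10 → -6
  step 10: -6 → -2
The y coordinate changes by -3 each step: at step 10 it is -42.

x=-2, y=-42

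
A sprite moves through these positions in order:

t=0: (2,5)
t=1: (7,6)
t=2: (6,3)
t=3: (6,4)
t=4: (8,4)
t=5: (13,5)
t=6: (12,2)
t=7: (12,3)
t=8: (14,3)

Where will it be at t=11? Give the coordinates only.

Step-to-step displacements: (+5,+1), (-1,-3), (+0,+1), (+2,+0), (+5,+1), (-1,-3), (+0,+1), (+2,+0) — a repeating cycle of length 4.
step 9: apply (+5,+1) → (19,4)
step 10: apply (-1,-3) → (18,1)
step 11: apply (+0,+1) → (18,2)

(18,2)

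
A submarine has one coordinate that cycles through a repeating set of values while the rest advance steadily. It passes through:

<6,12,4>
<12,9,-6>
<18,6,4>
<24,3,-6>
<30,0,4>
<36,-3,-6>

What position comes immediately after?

First: linear, +6 per step → 42 at step 6.
Second: linear, -3 per step → -6 at step 6.
Third: cycles through 4, -6 every 2 steps. Step 6 lands at position 0 of the cycle → 4.

<42,-6,4>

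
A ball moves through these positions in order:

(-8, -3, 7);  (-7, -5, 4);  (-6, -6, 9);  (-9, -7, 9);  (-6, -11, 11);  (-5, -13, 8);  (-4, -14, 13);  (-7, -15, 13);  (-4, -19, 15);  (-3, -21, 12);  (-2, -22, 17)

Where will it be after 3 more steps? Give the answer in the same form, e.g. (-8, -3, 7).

Step-to-step displacements: (+1, -2, -3), (+1, -1, +5), (-3, -1, +0), (+3, -4, +2), (+1, -2, -3), (+1, -1, +5), (-3, -1, +0), (+3, -4, +2), (+1, -2, -3), (+1, -1, +5) — a repeating cycle of length 4.
step 11: apply (-3, -1, +0) → (-5, -23, 17)
step 12: apply (+3, -4, +2) → (-2, -27, 19)
step 13: apply (+1, -2, -3) → (-1, -29, 16)

(-1, -29, 16)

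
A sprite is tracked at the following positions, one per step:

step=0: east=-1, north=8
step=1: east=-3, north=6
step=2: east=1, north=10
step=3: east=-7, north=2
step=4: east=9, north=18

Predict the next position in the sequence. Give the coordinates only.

east=-23, north=-14

The jumps are (-2,-2), (+4,+4), (-8,-8), (+16,+16) — a geometric progression with ratio -2.
step 5: east=9, north=18 + (-32,-32) → east=-23, north=-14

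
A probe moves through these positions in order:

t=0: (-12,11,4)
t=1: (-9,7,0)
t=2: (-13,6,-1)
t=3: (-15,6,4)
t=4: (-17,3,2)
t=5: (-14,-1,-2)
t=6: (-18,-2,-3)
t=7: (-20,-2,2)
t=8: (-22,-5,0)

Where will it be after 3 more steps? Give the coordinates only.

(-25,-10,0)

Differencing gives (+3,-4,-4), (-4,-1,-1), (-2,+0,+5), (-2,-3,-2), (+3,-4,-4), (-4,-1,-1), (-2,+0,+5), (-2,-3,-2). This is the pattern (+3,-4,-4), (-4,-1,-1), (-2,+0,+5), (-2,-3,-2) repeated.
step 9: apply (+3,-4,-4) → (-19,-9,-4)
step 10: apply (-4,-1,-1) → (-23,-10,-5)
step 11: apply (-2,+0,+5) → (-25,-10,0)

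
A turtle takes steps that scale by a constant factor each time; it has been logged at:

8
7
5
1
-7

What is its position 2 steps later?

-55

Consecutive displacements -1, -2, -4, -8 scale by a factor of 2 each step.
step 5: -7 − 16 → -23
step 6: -23 − 32 → -55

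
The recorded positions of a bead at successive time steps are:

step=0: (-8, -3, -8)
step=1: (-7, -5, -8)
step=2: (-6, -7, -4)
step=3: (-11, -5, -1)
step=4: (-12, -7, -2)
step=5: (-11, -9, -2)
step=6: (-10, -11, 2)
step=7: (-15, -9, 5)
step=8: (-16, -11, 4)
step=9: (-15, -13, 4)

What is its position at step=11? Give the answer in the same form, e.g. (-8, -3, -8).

(-19, -13, 11)

Step-to-step displacements: (+1, -2, +0), (+1, -2, +4), (-5, +2, +3), (-1, -2, -1), (+1, -2, +0), (+1, -2, +4), (-5, +2, +3), (-1, -2, -1), (+1, -2, +0) — a repeating cycle of length 4.
step 10: apply (+1, -2, +4) → (-14, -15, 8)
step 11: apply (-5, +2, +3) → (-19, -13, 11)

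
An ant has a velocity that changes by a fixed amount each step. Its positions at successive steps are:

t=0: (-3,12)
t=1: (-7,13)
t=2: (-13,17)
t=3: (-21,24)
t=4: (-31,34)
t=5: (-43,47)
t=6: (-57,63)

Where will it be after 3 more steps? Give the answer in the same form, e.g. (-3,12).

First differences are (-4,+1), (-6,+4), (-8,+7), (-10,+10), (-12,+13), (-14,+16); their common second difference is (-2,+3) (constant acceleration).
step 7: (-57,63) + (-16,+19) → (-73,82)
step 8: (-73,82) + (-18,+22) → (-91,104)
step 9: (-91,104) + (-20,+25) → (-111,129)

(-111,129)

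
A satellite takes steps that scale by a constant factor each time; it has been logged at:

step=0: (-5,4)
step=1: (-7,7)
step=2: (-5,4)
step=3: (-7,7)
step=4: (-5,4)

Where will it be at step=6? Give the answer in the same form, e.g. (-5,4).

Step-to-step displacements: (-2,+3), (+2,-3), (-2,+3), (+2,-3); each is -1× the previous.
step 5: (-5,4) + (-2,+3) → (-7,7)
step 6: (-7,7) + (+2,-3) → (-5,4)

(-5,4)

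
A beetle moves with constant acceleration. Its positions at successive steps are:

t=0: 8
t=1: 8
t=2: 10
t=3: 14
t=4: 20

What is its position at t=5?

First differences are +0, +2, +4, +6; their common second difference is +2 (constant acceleration).
step 5: 20 + 8 → 28

28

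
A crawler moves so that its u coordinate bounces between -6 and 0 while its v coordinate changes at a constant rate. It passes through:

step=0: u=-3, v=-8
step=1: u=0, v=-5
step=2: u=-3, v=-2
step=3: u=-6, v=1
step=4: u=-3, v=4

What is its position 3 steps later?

The u coordinate travels 3 per step and bounces off the walls at -6 and 0.
  step 5: -3 → 0
  step 6: 0 → -3
  step 7: -3 → -6
The v coordinate changes by +3 each step: at step 7 it is 13.

u=-6, v=13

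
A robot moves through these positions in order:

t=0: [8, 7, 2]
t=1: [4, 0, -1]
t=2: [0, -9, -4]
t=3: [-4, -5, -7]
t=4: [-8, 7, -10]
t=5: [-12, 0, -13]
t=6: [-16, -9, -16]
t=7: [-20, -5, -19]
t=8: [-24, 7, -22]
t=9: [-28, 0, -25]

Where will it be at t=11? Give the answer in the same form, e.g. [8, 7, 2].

First: linear, -4 per step → -36 at step 11.
Second: cycles through 7, 0, -9, -5 every 4 steps. Step 11 lands at position 3 of the cycle → -5.
Third: linear, -3 per step → -31 at step 11.

[-36, -5, -31]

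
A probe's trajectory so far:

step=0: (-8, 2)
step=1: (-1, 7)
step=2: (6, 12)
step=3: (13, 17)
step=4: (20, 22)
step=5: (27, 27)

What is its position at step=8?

Each step adds (+7, +5) to the position.
step 6: (27, 27) + (+7, +5) → (34, 32)
step 7: (34, 32) + (+7, +5) → (41, 37)
step 8: (41, 37) + (+7, +5) → (48, 42)

(48, 42)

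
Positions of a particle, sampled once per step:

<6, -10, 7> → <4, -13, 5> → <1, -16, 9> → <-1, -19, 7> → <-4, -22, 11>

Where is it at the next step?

<-6, -25, 9>

Differencing gives <-2, -3, -2>, <-3, -3, +4>, <-2, -3, -2>, <-3, -3, +4>. This is the pattern <-2, -3, -2>, <-3, -3, +4> repeated.
step 5: apply <-2, -3, -2> → <-6, -25, 9>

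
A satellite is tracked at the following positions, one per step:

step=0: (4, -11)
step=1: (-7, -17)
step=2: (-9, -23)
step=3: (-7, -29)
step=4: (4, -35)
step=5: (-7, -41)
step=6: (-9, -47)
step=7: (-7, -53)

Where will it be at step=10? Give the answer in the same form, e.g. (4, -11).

(-9, -71)

The first coordinate repeats the cycle [4, -7, -9, -7] with period 4; step 10 mod 4 = 2, giving -9.
The second coordinate changes by -6 each step, so at step 10 it is -11 + 10·(-6) = -71.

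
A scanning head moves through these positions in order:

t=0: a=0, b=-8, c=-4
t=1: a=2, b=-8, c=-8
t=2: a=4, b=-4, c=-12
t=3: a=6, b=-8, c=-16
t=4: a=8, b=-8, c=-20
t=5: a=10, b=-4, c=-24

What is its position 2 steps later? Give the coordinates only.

a=14, b=-8, c=-32

The a coordinate changes by +2 each step, so at step 7 it is 0 + 7·(2) = 14.
The b coordinate repeats the cycle [-8, -8, -4] with period 3; step 7 mod 3 = 1, giving -8.
The c coordinate changes by -4 each step, so at step 7 it is -4 + 7·(-4) = -32.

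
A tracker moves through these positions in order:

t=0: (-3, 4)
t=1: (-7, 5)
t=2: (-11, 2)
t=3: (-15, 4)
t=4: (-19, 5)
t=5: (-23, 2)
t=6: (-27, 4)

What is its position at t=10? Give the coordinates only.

First: linear, -4 per step → -43 at step 10.
Second: cycles through 4, 5, 2 every 3 steps. Step 10 lands at position 1 of the cycle → 5.

(-43, 5)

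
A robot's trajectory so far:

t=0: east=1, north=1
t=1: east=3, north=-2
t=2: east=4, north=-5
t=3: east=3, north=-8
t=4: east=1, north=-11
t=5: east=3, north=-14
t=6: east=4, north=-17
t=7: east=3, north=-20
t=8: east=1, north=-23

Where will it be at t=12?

East: cycles through 1, 3, 4, 3 every 4 steps. Step 12 lands at position 0 of the cycle → 1.
North: linear, -3 per step → -35 at step 12.

east=1, north=-35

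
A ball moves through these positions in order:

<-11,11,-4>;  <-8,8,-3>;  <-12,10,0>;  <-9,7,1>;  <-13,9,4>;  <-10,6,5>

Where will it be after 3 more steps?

Differencing gives <+3,-3,+1>, <-4,+2,+3>, <+3,-3,+1>, <-4,+2,+3>, <+3,-3,+1>. This is the pattern <+3,-3,+1>, <-4,+2,+3> repeated.
step 6: apply <-4,+2,+3> → <-14,8,8>
step 7: apply <+3,-3,+1> → <-11,5,9>
step 8: apply <-4,+2,+3> → <-15,7,12>

<-15,7,12>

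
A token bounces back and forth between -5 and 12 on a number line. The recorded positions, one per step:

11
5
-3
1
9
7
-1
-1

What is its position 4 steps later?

The value reflects between -5 and 12, moving 8 per step.
  step 8: -1 → 7
  step 9: 7 → 9
  step 10: 9 → 1
  step 11: 1 → -3

-3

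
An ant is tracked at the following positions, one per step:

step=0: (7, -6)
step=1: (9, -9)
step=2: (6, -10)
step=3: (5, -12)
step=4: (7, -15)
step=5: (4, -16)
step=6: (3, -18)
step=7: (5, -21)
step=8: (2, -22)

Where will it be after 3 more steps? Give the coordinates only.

Differencing gives (+2, -3), (-3, -1), (-1, -2), (+2, -3), (-3, -1), (-1, -2), (+2, -3), (-3, -1). This is the pattern (+2, -3), (-3, -1), (-1, -2) repeated.
step 9: apply (-1, -2) → (1, -24)
step 10: apply (+2, -3) → (3, -27)
step 11: apply (-3, -1) → (0, -28)

(0, -28)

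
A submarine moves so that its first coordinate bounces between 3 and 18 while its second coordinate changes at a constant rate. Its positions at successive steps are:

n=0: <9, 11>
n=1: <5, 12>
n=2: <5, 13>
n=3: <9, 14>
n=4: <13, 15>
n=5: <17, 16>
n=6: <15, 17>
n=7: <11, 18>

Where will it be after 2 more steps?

<3, 20>

The first coordinate travels 4 per step and bounces off the walls at 3 and 18.
  step 8: 11 → 7
  step 9: 7 → 3
The second coordinate changes by +1 each step: at step 9 it is 20.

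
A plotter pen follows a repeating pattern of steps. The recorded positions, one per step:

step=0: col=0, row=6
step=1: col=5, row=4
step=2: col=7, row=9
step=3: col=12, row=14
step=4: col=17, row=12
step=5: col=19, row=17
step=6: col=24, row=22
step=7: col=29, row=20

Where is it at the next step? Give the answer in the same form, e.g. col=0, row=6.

Differencing gives (+5,-2), (+2,+5), (+5,+5), (+5,-2), (+2,+5), (+5,+5), (+5,-2). This is the pattern (+5,-2), (+2,+5), (+5,+5) repeated.
step 8: apply (+2,+5) → col=31, row=25

col=31, row=25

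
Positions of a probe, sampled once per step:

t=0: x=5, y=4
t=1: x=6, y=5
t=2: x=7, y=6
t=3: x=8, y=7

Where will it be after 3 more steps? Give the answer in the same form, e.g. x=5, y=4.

Each step adds (+1, +1) to the position.
step 4: x=8, y=7 + (+1, +1) → x=9, y=8
step 5: x=9, y=8 + (+1, +1) → x=10, y=9
step 6: x=10, y=9 + (+1, +1) → x=11, y=10

x=11, y=10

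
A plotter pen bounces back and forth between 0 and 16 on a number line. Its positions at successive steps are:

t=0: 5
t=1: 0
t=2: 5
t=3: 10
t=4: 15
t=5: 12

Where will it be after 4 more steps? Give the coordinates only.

8

The value travels 5 per step and bounces off the walls at 0 and 16.
  step 6: 12 → 7
  step 7: 7 → 2
  step 8: 2 → 3
  step 9: 3 → 8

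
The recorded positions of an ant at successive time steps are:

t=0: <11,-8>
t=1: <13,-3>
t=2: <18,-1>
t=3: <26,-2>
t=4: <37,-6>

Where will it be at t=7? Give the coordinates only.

Successive displacements: <+2,+5>, <+5,+2>, <+8,-1>, <+11,-4> — each changes by <+3,-3>.
step 5: <37,-6> + <+14,-7> → <51,-13>
step 6: <51,-13> + <+17,-10> → <68,-23>
step 7: <68,-23> + <+20,-13> → <88,-36>

<88,-36>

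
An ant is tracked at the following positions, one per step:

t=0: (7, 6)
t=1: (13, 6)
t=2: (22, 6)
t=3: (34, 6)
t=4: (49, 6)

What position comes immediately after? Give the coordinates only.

First differences are (+6, +0), (+9, +0), (+12, +0), (+15, +0); their common second difference is (+3, +0) (constant acceleration).
step 5: (49, 6) + (+18, +0) → (67, 6)

(67, 6)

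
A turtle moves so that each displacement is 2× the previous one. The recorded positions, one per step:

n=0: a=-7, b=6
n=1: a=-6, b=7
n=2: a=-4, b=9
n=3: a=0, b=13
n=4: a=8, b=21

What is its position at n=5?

a=24, b=37

The jumps are (+1,+1), (+2,+2), (+4,+4), (+8,+8) — a geometric progression with ratio 2.
step 5: a=8, b=21 + (+16,+16) → a=24, b=37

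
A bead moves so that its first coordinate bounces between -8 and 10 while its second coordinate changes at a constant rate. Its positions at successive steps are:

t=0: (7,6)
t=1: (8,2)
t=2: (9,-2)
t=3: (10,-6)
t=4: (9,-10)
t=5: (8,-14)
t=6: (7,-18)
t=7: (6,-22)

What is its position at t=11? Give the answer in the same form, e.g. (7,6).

(2,-38)

The first coordinate reflects between -8 and 10, moving 1 per step.
  step 8: 6 → 5
  step 9: 5 → 4
  step 10: 4 → 3
  step 11: 3 → 2
The second coordinate changes by -4 each step: at step 11 it is -38.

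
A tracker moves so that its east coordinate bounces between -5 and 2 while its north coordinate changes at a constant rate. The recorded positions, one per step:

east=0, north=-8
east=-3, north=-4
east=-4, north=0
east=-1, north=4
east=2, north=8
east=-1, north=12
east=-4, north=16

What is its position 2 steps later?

The east coordinate reflects between -5 and 2, moving 3 per step.
  step 7: -4 → -3
  step 8: -3 → 0
The north coordinate changes by +4 each step: at step 8 it is 24.

east=0, north=24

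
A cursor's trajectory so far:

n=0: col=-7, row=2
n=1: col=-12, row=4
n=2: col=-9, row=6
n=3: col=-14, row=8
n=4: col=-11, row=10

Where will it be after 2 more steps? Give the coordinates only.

The moves between consecutive positions are (-5, +2), (+3, +2), (-5, +2), (+3, +2); they repeat the 2-cycle [(-5, +2), (+3, +2)].
step 5: apply (-5, +2) → col=-16, row=12
step 6: apply (+3, +2) → col=-13, row=14

col=-13, row=14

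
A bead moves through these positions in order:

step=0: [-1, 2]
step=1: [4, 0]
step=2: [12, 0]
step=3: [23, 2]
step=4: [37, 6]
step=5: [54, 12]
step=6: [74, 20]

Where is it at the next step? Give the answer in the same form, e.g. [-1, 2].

First differences are [+5, -2], [+8, +0], [+11, +2], [+14, +4], [+17, +6], [+20, +8]; their common second difference is [+3, +2] (constant acceleration).
step 7: [74, 20] + [+23, +10] → [97, 30]

[97, 30]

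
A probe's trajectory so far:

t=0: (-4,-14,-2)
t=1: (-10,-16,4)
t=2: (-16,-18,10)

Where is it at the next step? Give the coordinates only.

(-22,-20,16)

Each step adds (-6,-2,+6) to the position.
step 3: (-16,-18,10) + (-6,-2,+6) → (-22,-20,16)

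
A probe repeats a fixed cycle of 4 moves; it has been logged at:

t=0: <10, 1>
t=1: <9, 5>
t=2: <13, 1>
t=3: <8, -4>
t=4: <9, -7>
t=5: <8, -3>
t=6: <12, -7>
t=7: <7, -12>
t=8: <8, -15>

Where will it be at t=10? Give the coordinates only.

Differencing gives <-1, +4>, <+4, -4>, <-5, -5>, <+1, -3>, <-1, +4>, <+4, -4>, <-5, -5>, <+1, -3>. This is the pattern <-1, +4>, <+4, -4>, <-5, -5>, <+1, -3> repeated.
step 9: apply <-1, +4> → <7, -11>
step 10: apply <+4, -4> → <11, -15>

<11, -15>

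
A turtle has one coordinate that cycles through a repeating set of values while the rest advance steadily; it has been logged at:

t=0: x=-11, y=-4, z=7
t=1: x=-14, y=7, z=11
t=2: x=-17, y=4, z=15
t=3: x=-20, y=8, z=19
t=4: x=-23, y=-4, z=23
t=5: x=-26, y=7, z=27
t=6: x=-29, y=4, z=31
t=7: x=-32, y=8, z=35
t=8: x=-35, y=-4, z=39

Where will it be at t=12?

x=-47, y=-4, z=55

The x coordinate changes by -3 each step, so at step 12 it is -11 + 12·(-3) = -47.
The y coordinate repeats the cycle [-4, 7, 4, 8] with period 4; step 12 mod 4 = 0, giving -4.
The z coordinate changes by +4 each step, so at step 12 it is 7 + 12·(4) = 55.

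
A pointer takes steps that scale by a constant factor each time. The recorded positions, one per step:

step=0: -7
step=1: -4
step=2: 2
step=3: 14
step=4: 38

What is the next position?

86

Consecutive displacements +3, +6, +12, +24 scale by a factor of 2 each step.
step 5: 38 + 48 → 86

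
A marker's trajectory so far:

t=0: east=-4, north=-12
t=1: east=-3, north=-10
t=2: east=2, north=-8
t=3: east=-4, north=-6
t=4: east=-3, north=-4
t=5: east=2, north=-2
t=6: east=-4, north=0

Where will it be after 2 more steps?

The east coordinate repeats the cycle [-4, -3, 2] with period 3; step 8 mod 3 = 2, giving 2.
The north coordinate changes by +2 each step, so at step 8 it is -12 + 8·(2) = 4.

east=2, north=4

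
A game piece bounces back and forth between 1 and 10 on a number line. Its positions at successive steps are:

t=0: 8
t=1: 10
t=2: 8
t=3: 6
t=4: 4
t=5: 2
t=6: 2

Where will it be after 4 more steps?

The value reflects between 1 and 10, moving 2 per step.
  step 7: 2 → 4
  step 8: 4 → 6
  step 9: 6 → 8
  step 10: 8 → 10

10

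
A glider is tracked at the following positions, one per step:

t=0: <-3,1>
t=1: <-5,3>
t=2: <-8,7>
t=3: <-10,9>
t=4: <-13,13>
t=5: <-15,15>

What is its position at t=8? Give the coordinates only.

Differencing gives <-2,+2>, <-3,+4>, <-2,+2>, <-3,+4>, <-2,+2>. This is the pattern <-2,+2>, <-3,+4> repeated.
step 6: apply <-3,+4> → <-18,19>
step 7: apply <-2,+2> → <-20,21>
step 8: apply <-3,+4> → <-23,25>

<-23,25>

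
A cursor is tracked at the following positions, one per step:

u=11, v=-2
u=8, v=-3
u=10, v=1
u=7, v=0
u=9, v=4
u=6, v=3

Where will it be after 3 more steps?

u=7, v=10

The moves between consecutive positions are (-3, -1), (+2, +4), (-3, -1), (+2, +4), (-3, -1); they repeat the 2-cycle [(-3, -1), (+2, +4)].
step 6: apply (+2, +4) → u=8, v=7
step 7: apply (-3, -1) → u=5, v=6
step 8: apply (+2, +4) → u=7, v=10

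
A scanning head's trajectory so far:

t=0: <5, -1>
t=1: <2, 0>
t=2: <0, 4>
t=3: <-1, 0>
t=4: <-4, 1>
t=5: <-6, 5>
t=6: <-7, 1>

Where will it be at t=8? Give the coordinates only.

<-12, 6>

The moves between consecutive positions are <-3, +1>, <-2, +4>, <-1, -4>, <-3, +1>, <-2, +4>, <-1, -4>; they repeat the 3-cycle [<-3, +1>, <-2, +4>, <-1, -4>].
step 7: apply <-3, +1> → <-10, 2>
step 8: apply <-2, +4> → <-12, 6>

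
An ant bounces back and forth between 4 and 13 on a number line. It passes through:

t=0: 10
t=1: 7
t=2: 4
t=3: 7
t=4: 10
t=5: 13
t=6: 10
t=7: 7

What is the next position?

4

The value travels 3 per step and bounces off the walls at 4 and 13.
  step 8: 7 → 4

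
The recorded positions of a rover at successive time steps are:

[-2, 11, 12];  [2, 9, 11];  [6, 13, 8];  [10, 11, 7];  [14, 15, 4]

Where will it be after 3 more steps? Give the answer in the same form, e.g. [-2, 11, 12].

[26, 15, -1]

Step-to-step displacements: [+4, -2, -1], [+4, +4, -3], [+4, -2, -1], [+4, +4, -3] — a repeating cycle of length 2.
step 5: apply [+4, -2, -1] → [18, 13, 3]
step 6: apply [+4, +4, -3] → [22, 17, 0]
step 7: apply [+4, -2, -1] → [26, 15, -1]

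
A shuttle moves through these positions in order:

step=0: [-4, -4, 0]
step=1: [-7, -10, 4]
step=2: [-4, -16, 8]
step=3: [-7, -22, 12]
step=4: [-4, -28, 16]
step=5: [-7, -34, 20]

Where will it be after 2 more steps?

[-7, -46, 28]

First: cycles through -4, -7 every 2 steps. Step 7 lands at position 1 of the cycle → -7.
Second: linear, -6 per step → -46 at step 7.
Third: linear, +4 per step → 28 at step 7.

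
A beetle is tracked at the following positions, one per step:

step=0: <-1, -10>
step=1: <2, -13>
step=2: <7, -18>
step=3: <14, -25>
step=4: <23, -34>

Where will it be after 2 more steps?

<47, -58>

Taking differences between consecutive positions: <+3, -3>, <+5, -5>, <+7, -7>, <+9, -9>. These grow by <+2, -2> each step.
step 5: <23, -34> + <+11, -11> → <34, -45>
step 6: <34, -45> + <+13, -13> → <47, -58>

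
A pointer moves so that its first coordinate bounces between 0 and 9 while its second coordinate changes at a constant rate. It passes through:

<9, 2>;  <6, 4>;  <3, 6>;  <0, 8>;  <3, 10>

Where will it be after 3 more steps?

<6, 16>

The first coordinate travels 3 per step and bounces off the walls at 0 and 9.
  step 5: 3 → 6
  step 6: 6 → 9
  step 7: 9 → 6
The second coordinate changes by +2 each step: at step 7 it is 16.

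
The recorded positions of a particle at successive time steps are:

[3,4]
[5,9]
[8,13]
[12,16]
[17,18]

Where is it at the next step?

First differences are [+2,+5], [+3,+4], [+4,+3], [+5,+2]; their common second difference is [+1,-1] (constant acceleration).
step 5: [17,18] + [+6,+1] → [23,19]

[23,19]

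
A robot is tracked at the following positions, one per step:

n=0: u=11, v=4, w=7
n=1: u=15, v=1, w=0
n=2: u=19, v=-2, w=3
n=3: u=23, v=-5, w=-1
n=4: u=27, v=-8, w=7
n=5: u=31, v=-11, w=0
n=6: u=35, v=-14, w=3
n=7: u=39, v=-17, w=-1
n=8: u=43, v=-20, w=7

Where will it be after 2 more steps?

u=51, v=-26, w=3

U: linear, +4 per step → 51 at step 10.
V: linear, -3 per step → -26 at step 10.
W: cycles through 7, 0, 3, -1 every 4 steps. Step 10 lands at position 2 of the cycle → 3.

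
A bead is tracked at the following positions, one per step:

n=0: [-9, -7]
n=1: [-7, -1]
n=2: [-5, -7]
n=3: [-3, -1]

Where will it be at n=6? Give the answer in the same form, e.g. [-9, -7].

The first coordinate changes by +2 each step, so at step 6 it is -9 + 6·(2) = 3.
The second coordinate repeats the cycle [-7, -1] with period 2; step 6 mod 2 = 0, giving -7.

[3, -7]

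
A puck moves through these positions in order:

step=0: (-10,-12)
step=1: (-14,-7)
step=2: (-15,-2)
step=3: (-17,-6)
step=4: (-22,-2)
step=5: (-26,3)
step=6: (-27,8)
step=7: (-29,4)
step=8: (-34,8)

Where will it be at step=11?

Step-to-step displacements: (-4,+5), (-1,+5), (-2,-4), (-5,+4), (-4,+5), (-1,+5), (-2,-4), (-5,+4) — a repeating cycle of length 4.
step 9: apply (-4,+5) → (-38,13)
step 10: apply (-1,+5) → (-39,18)
step 11: apply (-2,-4) → (-41,14)

(-41,14)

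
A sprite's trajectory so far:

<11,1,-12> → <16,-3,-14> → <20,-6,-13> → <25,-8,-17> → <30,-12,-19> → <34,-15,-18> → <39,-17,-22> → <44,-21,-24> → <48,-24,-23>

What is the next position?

Differencing gives <+5,-4,-2>, <+4,-3,+1>, <+5,-2,-4>, <+5,-4,-2>, <+4,-3,+1>, <+5,-2,-4>, <+5,-4,-2>, <+4,-3,+1>. This is the pattern <+5,-4,-2>, <+4,-3,+1>, <+5,-2,-4> repeated.
step 9: apply <+5,-2,-4> → <53,-26,-27>

<53,-26,-27>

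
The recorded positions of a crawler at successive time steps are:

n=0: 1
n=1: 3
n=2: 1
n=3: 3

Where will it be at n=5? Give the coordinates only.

Consecutive displacements +2, -2, +2 scale by a factor of -1 each step.
step 4: 3 − 2 → 1
step 5: 1 + 2 → 3

3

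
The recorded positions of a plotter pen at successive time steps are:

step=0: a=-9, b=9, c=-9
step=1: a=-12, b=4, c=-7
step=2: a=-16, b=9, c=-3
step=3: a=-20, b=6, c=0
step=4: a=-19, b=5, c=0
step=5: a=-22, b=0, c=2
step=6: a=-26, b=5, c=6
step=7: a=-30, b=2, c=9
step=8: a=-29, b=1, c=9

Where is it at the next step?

The moves between consecutive positions are (-3, -5, +2), (-4, +5, +4), (-4, -3, +3), (+1, -1, +0), (-3, -5, +2), (-4, +5, +4), (-4, -3, +3), (+1, -1, +0); they repeat the 4-cycle [(-3, -5, +2), (-4, +5, +4), (-4, -3, +3), (+1, -1, +0)].
step 9: apply (-3, -5, +2) → a=-32, b=-4, c=11

a=-32, b=-4, c=11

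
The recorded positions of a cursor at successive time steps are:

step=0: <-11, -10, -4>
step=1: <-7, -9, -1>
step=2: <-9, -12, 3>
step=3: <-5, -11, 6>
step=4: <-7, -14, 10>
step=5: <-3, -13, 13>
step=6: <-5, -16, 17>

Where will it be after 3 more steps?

The moves between consecutive positions are <+4, +1, +3>, <-2, -3, +4>, <+4, +1, +3>, <-2, -3, +4>, <+4, +1, +3>, <-2, -3, +4>; they repeat the 2-cycle [<+4, +1, +3>, <-2, -3, +4>].
step 7: apply <+4, +1, +3> → <-1, -15, 20>
step 8: apply <-2, -3, +4> → <-3, -18, 24>
step 9: apply <+4, +1, +3> → <1, -17, 27>

<1, -17, 27>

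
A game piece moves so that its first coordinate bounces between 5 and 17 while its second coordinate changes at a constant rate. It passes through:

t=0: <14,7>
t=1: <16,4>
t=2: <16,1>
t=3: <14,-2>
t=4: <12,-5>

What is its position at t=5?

The first coordinate travels 2 per step and bounces off the walls at 5 and 17.
  step 5: 12 → 10
The second coordinate changes by -3 each step: at step 5 it is -8.

<10,-8>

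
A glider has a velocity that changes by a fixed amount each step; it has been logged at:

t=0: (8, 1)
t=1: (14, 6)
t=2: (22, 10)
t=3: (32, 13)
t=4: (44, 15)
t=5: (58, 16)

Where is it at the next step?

Successive displacements: (+6, +5), (+8, +4), (+10, +3), (+12, +2), (+14, +1) — each changes by (+2, -1).
step 6: (58, 16) + (+16, +0) → (74, 16)

(74, 16)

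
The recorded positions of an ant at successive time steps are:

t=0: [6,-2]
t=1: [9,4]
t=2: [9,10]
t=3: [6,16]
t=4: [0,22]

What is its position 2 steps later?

[-21,34]

Taking differences between consecutive positions: [+3,+6], [+0,+6], [-3,+6], [-6,+6]. These grow by [-3,+0] each step.
step 5: [0,22] + [-9,+6] → [-9,28]
step 6: [-9,28] + [-12,+6] → [-21,34]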